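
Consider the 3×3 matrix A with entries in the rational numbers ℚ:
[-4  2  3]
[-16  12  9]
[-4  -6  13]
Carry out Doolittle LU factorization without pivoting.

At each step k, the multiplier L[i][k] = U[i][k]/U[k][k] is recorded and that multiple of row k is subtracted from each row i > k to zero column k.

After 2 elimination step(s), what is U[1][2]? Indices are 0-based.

k=0: U[0][0]=-4
  eliminate (1,0): mult=4, new row 1: (0, 4, -3); set L[1][0]=4
  eliminate (2,0): mult=1, new row 2: (0, -8, 10); set L[2][0]=1
k=1: U[1][1]=4
  eliminate (2,1): mult=-2, new row 2: (0, 0, 4); set L[2][1]=-2

U[1][2] = -3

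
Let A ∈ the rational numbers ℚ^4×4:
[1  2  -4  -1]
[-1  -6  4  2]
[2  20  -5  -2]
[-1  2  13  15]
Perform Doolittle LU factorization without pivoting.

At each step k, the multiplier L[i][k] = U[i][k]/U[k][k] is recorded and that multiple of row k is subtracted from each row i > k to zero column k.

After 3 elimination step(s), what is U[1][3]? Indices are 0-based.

U[1][3] = 1

Step 1: pivot at (0,0) is 1.
  row1 ← row1 − (-1)·row0  ⇒  L[1][0]=-1, U row1=(0, -4, 0, 1)
  row2 ← row2 − (2)·row0  ⇒  L[2][0]=2, U row2=(0, 16, 3, 0)
  row3 ← row3 − (-1)·row0  ⇒  L[3][0]=-1, U row3=(0, 4, 9, 14)
Step 2: pivot at (1,1) is -4.
  row2 ← row2 − (-4)·row1  ⇒  L[2][1]=-4, U row2=(0, 0, 3, 4)
  row3 ← row3 − (-1)·row1  ⇒  L[3][1]=-1, U row3=(0, 0, 9, 15)
Step 3: pivot at (2,2) is 3.
  row3 ← row3 − (3)·row2  ⇒  L[3][2]=3, U row3=(0, 0, 0, 3)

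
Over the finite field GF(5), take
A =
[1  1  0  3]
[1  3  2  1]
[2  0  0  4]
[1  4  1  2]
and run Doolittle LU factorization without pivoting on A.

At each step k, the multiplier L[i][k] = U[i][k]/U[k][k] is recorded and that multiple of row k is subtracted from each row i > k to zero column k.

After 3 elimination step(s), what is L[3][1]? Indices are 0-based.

L[3][1] = 4

Step 1: pivot at (0,0) is 1.
  row1 ← row1 − (1)·row0  ⇒  L[1][0]=1, U row1=(0, 2, 2, 3)
  row2 ← row2 − (2)·row0  ⇒  L[2][0]=2, U row2=(0, 3, 0, 3)
  row3 ← row3 − (1)·row0  ⇒  L[3][0]=1, U row3=(0, 3, 1, 4)
Step 2: pivot at (1,1) is 2.
  row2 ← row2 − (4)·row1  ⇒  L[2][1]=4, U row2=(0, 0, 2, 1)
  row3 ← row3 − (4)·row1  ⇒  L[3][1]=4, U row3=(0, 0, 3, 2)
Step 3: pivot at (2,2) is 2.
  row3 ← row3 − (4)·row2  ⇒  L[3][2]=4, U row3=(0, 0, 0, 3)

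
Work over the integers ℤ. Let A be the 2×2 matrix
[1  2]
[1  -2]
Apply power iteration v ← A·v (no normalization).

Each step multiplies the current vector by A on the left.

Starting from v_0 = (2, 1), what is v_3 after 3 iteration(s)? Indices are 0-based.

v_3 = (12, -4)

v_0 = (2, 1).
v_1 = A·v_0 = (4, 0).
v_2 = A·v_1 = (4, 4).
v_3 = A·v_2 = (12, -4).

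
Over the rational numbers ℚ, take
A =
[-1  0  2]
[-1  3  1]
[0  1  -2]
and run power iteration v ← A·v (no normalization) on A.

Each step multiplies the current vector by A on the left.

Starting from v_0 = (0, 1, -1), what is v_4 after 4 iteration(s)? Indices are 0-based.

v_4 = (54, 98, -17)

v_0 = (0, 1, -1).
v_1 = A·v_0 = (-2, 2, 3).
v_2 = A·v_1 = (8, 11, -4).
v_3 = A·v_2 = (-16, 21, 19).
v_4 = A·v_3 = (54, 98, -17).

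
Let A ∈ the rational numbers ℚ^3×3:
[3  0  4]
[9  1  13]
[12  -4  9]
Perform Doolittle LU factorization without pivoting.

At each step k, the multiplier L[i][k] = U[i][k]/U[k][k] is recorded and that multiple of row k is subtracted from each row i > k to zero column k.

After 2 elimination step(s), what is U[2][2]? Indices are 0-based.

Step 1: pivot at (0,0) is 3.
  row1 ← row1 − (3)·row0  ⇒  L[1][0]=3, U row1=(0, 1, 1)
  row2 ← row2 − (4)·row0  ⇒  L[2][0]=4, U row2=(0, -4, -7)
Step 2: pivot at (1,1) is 1.
  row2 ← row2 − (-4)·row1  ⇒  L[2][1]=-4, U row2=(0, 0, -3)

U[2][2] = -3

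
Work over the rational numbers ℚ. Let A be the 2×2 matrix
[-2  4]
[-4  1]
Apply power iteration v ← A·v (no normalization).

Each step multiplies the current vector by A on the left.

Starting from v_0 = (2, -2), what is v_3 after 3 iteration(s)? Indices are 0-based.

v_3 = (184, 102)

v_0 = (2, -2).
v_1 = A·v_0 = (-12, -10).
v_2 = A·v_1 = (-16, 38).
v_3 = A·v_2 = (184, 102).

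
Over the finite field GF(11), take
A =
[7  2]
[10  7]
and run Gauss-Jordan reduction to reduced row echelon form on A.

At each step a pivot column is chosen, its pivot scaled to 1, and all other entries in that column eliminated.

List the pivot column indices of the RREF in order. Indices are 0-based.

pivot(0,0)=7: scale R0 → (1, 5)
  clear (1,0): R1 −= (10)R0 → (0, 1)
pivot(1,1)=1: scale R1 → (0, 1)
  clear (0,1): R0 −= (5)R1 → (1, 0)

pivot columns: 0, 1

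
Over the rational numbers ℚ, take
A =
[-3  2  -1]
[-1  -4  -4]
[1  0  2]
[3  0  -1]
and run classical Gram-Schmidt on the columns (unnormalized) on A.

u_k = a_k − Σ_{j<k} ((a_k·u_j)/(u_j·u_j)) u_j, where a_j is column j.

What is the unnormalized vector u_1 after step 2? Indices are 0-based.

Step 1: u_0 = a_0 = (-3, -1, 1, 3).
Step 2: u_1 = a_1 − (-1/10)·u_0 = (17/10, -41/10, 1/10, 3/10).

u_1 = (17/10, -41/10, 1/10, 3/10)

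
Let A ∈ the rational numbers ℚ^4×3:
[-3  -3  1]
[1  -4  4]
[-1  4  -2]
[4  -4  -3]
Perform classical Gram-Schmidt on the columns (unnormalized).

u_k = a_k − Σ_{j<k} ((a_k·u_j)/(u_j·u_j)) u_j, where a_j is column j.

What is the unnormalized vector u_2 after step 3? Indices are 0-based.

u_2 = (-140/73, 213/73, -67/73, -175/73)

Step 1: u_0 = a_0 = (-3, 1, -1, 4).
Step 2: u_1 = a_1 − (-5/9)·u_0 = (-14/3, -31/9, 31/9, -16/9).
Step 3: u_2 = a_2 − (-1/3)·u_0 − (-30/73)·u_1 = (-140/73, 213/73, -67/73, -175/73).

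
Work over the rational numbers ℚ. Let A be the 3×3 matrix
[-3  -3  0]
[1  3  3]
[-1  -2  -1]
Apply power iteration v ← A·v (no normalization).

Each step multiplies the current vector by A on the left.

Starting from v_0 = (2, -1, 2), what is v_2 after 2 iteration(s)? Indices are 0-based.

v_0 = (2, -1, 2).
v_1 = A·v_0 = (-3, 5, -2).
v_2 = A·v_1 = (-6, 6, -5).

v_2 = (-6, 6, -5)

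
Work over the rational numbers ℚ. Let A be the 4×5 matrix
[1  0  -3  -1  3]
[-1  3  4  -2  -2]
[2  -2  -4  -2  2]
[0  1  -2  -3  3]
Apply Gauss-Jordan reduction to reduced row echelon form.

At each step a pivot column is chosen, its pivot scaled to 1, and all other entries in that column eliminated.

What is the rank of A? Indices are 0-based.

[1] R0 /= 1  ⇒  (1, 0, -3, -1, 3)
     R1 -= -1·R0  ⇒  (0, 3, 1, -3, 1)
     R2 -= 2·R0  ⇒  (0, -2, 2, 0, -4)
[2] R1 /= 3  ⇒  (0, 1, 1/3, -1, 1/3)
     R2 -= -2·R1  ⇒  (0, 0, 8/3, -2, -10/3)
     R3 -= 1·R1  ⇒  (0, 0, -7/3, -2, 8/3)
[3] R2 /= 8/3  ⇒  (0, 0, 1, -3/4, -5/4)
     R0 -= -3·R2  ⇒  (1, 0, 0, -13/4, -3/4)
     R1 -= 1/3·R2  ⇒  (0, 1, 0, -3/4, 3/4)
     R3 -= -7/3·R2  ⇒  (0, 0, 0, -15/4, -1/4)
[4] R3 /= -15/4  ⇒  (0, 0, 0, 1, 1/15)
     R0 -= -13/4·R3  ⇒  (1, 0, 0, 0, -8/15)
     R1 -= -3/4·R3  ⇒  (0, 1, 0, 0, 4/5)
     R2 -= -3/4·R3  ⇒  (0, 0, 1, 0, -6/5)

rank = 4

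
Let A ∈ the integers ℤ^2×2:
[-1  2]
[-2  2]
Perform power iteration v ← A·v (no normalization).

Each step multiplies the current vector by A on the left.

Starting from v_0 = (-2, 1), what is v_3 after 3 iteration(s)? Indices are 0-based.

v_0 = (-2, 1).
v_1 = A·v_0 = (4, 6).
v_2 = A·v_1 = (8, 4).
v_3 = A·v_2 = (0, -8).

v_3 = (0, -8)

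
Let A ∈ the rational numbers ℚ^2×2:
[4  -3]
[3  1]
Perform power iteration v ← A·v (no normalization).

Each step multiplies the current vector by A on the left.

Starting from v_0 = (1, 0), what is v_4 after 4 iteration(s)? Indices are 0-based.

v_4 = (-176, -15)

v_0 = (1, 0).
v_1 = A·v_0 = (4, 3).
v_2 = A·v_1 = (7, 15).
v_3 = A·v_2 = (-17, 36).
v_4 = A·v_3 = (-176, -15).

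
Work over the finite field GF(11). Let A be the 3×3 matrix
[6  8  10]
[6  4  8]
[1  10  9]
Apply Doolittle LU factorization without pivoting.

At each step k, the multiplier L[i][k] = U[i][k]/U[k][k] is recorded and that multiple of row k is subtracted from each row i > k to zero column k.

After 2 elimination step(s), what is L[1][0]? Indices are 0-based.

Step 1: pivot at (0,0) is 6.
  row1 ← row1 − (1)·row0  ⇒  L[1][0]=1, U row1=(0, 7, 9)
  row2 ← row2 − (2)·row0  ⇒  L[2][0]=2, U row2=(0, 5, 0)
Step 2: pivot at (1,1) is 7.
  row2 ← row2 − (7)·row1  ⇒  L[2][1]=7, U row2=(0, 0, 3)

L[1][0] = 1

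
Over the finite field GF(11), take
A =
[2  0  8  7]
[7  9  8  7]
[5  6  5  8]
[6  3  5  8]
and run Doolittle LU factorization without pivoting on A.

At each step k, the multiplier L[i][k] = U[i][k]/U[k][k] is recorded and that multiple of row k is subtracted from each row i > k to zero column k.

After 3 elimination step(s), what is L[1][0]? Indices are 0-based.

Step 1: pivot at (0,0) is 2.
  row1 ← row1 − (9)·row0  ⇒  L[1][0]=9, U row1=(0, 9, 2, 10)
  row2 ← row2 − (8)·row0  ⇒  L[2][0]=8, U row2=(0, 6, 7, 7)
  row3 ← row3 − (3)·row0  ⇒  L[3][0]=3, U row3=(0, 3, 3, 9)
Step 2: pivot at (1,1) is 9.
  row2 ← row2 − (8)·row1  ⇒  L[2][1]=8, U row2=(0, 0, 2, 4)
  row3 ← row3 − (4)·row1  ⇒  L[3][1]=4, U row3=(0, 0, 6, 2)
Step 3: pivot at (2,2) is 2.
  row3 ← row3 − (3)·row2  ⇒  L[3][2]=3, U row3=(0, 0, 0, 1)

L[1][0] = 9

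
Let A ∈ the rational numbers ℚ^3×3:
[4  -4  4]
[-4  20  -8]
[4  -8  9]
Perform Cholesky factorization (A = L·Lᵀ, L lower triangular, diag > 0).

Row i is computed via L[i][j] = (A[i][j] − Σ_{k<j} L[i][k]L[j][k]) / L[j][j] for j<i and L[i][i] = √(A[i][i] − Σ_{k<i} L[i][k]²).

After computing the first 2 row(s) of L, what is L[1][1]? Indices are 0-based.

Step 1: L[0][0] = √(4) = 2.
  L[1][0] = (-4) / L[0][0] = -2.
Step 2: L[1][1] = √(16) = 4.

L[1][1] = 4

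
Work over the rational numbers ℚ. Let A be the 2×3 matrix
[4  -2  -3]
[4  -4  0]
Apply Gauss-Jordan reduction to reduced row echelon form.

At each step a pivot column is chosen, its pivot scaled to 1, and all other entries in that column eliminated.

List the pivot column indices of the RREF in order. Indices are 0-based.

pivot columns: 0, 1

step 1: normalize row 0 (÷4) = (1, -1/2, -3/4)
  row 1: subtract 4×row0 = (0, -2, 3)
step 2: normalize row 1 (÷-2) = (0, 1, -3/2)
  row 0: subtract -1/2×row1 = (1, 0, -3/2)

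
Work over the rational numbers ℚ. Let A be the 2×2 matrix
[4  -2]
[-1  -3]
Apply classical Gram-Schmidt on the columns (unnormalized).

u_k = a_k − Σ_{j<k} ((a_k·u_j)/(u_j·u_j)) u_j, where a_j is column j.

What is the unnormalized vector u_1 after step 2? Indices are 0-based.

u_1 = (-14/17, -56/17)

Step 1: u_0 = a_0 = (4, -1).
Step 2: u_1 = a_1 − (-5/17)·u_0 = (-14/17, -56/17).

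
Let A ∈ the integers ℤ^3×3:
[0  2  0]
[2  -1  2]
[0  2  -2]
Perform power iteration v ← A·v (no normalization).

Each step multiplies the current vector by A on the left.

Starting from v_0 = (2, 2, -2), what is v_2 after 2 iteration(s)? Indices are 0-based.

v_2 = (-4, 26, -20)

v_0 = (2, 2, -2).
v_1 = A·v_0 = (4, -2, 8).
v_2 = A·v_1 = (-4, 26, -20).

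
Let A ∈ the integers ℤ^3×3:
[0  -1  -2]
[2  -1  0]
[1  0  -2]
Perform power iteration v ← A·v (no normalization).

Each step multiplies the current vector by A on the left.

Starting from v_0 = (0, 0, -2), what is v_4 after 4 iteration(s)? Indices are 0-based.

v_4 = (24, 24, 0)

v_0 = (0, 0, -2).
v_1 = A·v_0 = (4, 0, 4).
v_2 = A·v_1 = (-8, 8, -4).
v_3 = A·v_2 = (0, -24, 0).
v_4 = A·v_3 = (24, 24, 0).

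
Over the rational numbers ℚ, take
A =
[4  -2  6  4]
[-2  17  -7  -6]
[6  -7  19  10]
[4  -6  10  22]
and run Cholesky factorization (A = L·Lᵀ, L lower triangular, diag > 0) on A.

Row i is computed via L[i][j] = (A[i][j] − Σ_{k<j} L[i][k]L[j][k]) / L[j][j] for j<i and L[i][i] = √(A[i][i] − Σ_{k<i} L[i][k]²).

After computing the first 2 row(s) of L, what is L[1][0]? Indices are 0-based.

Step 1: L[0][0] = √(4) = 2.
  L[1][0] = (-2) / L[0][0] = -1.
Step 2: L[1][1] = √(16) = 4.

L[1][0] = -1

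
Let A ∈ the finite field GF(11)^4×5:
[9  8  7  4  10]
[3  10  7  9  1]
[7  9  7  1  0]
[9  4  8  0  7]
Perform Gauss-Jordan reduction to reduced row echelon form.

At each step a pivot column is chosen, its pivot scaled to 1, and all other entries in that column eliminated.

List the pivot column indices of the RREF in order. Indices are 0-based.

[1] R0 /= 9  ⇒  (1, 7, 2, 9, 6)
     R1 -= 3·R0  ⇒  (0, 0, 1, 4, 5)
     R2 -= 7·R0  ⇒  (0, 4, 4, 4, 2)
     R3 -= 9·R0  ⇒  (0, 7, 1, 7, 8)
[2] R1 <-> R2
[2] R1 /= 4  ⇒  (0, 1, 1, 1, 6)
     R0 -= 7·R1  ⇒  (1, 0, 6, 2, 8)
     R3 -= 7·R1  ⇒  (0, 0, 5, 0, 10)
[3] R2 /= 1  ⇒  (0, 0, 1, 4, 5)
     R0 -= 6·R2  ⇒  (1, 0, 0, 0, 0)
     R1 -= 1·R2  ⇒  (0, 1, 0, 8, 1)
     R3 -= 5·R2  ⇒  (0, 0, 0, 2, 7)
[4] R3 /= 2  ⇒  (0, 0, 0, 1, 9)
     R1 -= 8·R3  ⇒  (0, 1, 0, 0, 6)
     R2 -= 4·R3  ⇒  (0, 0, 1, 0, 2)

pivot columns: 0, 1, 2, 3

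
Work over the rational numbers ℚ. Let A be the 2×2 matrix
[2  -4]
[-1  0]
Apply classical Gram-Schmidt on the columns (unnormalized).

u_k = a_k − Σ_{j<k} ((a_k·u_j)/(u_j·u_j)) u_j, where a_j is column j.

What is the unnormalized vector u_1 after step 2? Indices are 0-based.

Step 1: u_0 = a_0 = (2, -1).
Step 2: u_1 = a_1 − (-8/5)·u_0 = (-4/5, -8/5).

u_1 = (-4/5, -8/5)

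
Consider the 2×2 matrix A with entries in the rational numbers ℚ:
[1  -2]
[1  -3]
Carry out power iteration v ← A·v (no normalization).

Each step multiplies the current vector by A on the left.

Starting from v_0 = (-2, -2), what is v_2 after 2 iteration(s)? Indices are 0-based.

v_0 = (-2, -2).
v_1 = A·v_0 = (2, 4).
v_2 = A·v_1 = (-6, -10).

v_2 = (-6, -10)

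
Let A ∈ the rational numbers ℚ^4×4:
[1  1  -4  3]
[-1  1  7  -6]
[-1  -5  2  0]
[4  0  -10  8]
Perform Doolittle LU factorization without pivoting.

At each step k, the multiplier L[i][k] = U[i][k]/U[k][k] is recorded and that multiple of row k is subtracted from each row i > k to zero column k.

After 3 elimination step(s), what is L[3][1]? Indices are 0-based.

k=0: U[0][0]=1
  eliminate (1,0): mult=-1, new row 1: (0, 2, 3, -3); set L[1][0]=-1
  eliminate (2,0): mult=-1, new row 2: (0, -4, -2, 3); set L[2][0]=-1
  eliminate (3,0): mult=4, new row 3: (0, -4, 6, -4); set L[3][0]=4
k=1: U[1][1]=2
  eliminate (2,1): mult=-2, new row 2: (0, 0, 4, -3); set L[2][1]=-2
  eliminate (3,1): mult=-2, new row 3: (0, 0, 12, -10); set L[3][1]=-2
k=2: U[2][2]=4
  eliminate (3,2): mult=3, new row 3: (0, 0, 0, -1); set L[3][2]=3

L[3][1] = -2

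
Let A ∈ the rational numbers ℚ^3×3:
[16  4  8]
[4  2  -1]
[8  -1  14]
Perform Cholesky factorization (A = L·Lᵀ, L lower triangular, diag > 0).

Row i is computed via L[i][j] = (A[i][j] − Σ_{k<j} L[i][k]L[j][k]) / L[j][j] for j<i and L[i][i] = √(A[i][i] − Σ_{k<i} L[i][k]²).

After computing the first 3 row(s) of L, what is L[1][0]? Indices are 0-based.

L[1][0] = 1

Step 1: L[0][0] = √(16) = 4.
  L[1][0] = (4) / L[0][0] = 1.
Step 2: L[1][1] = √(1) = 1.
  L[2][0] = (8) / L[0][0] = 2.
  L[2][1] = (-3) / L[1][1] = -3.
Step 3: L[2][2] = √(1) = 1.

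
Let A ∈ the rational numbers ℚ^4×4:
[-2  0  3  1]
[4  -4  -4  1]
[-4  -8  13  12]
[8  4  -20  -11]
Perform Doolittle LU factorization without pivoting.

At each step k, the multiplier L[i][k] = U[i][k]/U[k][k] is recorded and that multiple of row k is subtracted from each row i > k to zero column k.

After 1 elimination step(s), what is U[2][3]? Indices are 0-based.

U[2][3] = 10

Step 1: pivot at (0,0) is -2.
  row1 ← row1 − (-2)·row0  ⇒  L[1][0]=-2, U row1=(0, -4, 2, 3)
  row2 ← row2 − (2)·row0  ⇒  L[2][0]=2, U row2=(0, -8, 7, 10)
  row3 ← row3 − (-4)·row0  ⇒  L[3][0]=-4, U row3=(0, 4, -8, -7)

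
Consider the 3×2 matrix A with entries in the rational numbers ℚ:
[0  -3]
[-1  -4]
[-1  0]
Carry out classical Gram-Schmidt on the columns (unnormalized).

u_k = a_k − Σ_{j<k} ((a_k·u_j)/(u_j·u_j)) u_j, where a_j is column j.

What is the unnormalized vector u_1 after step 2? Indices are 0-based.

u_1 = (-3, -2, 2)

Step 1: u_0 = a_0 = (0, -1, -1).
Step 2: u_1 = a_1 − (2)·u_0 = (-3, -2, 2).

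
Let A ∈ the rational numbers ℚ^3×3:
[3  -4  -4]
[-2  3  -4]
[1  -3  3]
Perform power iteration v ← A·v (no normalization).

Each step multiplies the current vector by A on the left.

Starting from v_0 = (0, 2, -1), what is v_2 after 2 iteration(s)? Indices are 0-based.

v_2 = (-16, 74, -61)

v_0 = (0, 2, -1).
v_1 = A·v_0 = (-4, 10, -9).
v_2 = A·v_1 = (-16, 74, -61).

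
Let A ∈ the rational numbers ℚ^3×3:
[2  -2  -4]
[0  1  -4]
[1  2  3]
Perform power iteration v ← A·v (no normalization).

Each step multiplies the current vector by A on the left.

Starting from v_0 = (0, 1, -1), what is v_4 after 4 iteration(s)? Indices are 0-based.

v_0 = (0, 1, -1).
v_1 = A·v_0 = (2, 5, -1).
v_2 = A·v_1 = (-2, 9, 9).
v_3 = A·v_2 = (-58, -27, 43).
v_4 = A·v_3 = (-234, -199, 17).

v_4 = (-234, -199, 17)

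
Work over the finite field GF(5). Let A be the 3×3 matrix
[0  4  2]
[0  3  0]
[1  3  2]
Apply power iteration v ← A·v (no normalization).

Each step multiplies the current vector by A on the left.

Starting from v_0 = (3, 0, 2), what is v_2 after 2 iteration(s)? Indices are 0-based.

v_0 = (3, 0, 2).
v_1 = A·v_0 = (4, 0, 2).
v_2 = A·v_1 = (4, 0, 3).

v_2 = (4, 0, 3)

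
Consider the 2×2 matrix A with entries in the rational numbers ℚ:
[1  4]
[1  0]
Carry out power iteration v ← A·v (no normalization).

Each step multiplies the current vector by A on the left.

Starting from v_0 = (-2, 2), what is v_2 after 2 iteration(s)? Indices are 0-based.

v_0 = (-2, 2).
v_1 = A·v_0 = (6, -2).
v_2 = A·v_1 = (-2, 6).

v_2 = (-2, 6)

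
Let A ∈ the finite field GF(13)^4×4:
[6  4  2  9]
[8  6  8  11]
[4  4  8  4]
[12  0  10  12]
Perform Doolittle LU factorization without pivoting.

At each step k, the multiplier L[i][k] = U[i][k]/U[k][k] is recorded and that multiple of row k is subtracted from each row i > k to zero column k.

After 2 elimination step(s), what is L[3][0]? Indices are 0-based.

Step 1: pivot at (0,0) is 6.
  row1 ← row1 − (10)·row0  ⇒  L[1][0]=10, U row1=(0, 5, 1, 12)
  row2 ← row2 − (5)·row0  ⇒  L[2][0]=5, U row2=(0, 10, 11, 11)
  row3 ← row3 − (2)·row0  ⇒  L[3][0]=2, U row3=(0, 5, 6, 7)
Step 2: pivot at (1,1) is 5.
  row2 ← row2 − (2)·row1  ⇒  L[2][1]=2, U row2=(0, 0, 9, 0)
  row3 ← row3 − (1)·row1  ⇒  L[3][1]=1, U row3=(0, 0, 5, 8)

L[3][0] = 2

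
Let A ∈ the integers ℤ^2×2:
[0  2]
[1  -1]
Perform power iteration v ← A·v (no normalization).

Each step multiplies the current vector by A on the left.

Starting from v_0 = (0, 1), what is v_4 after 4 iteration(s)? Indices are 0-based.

v_0 = (0, 1).
v_1 = A·v_0 = (2, -1).
v_2 = A·v_1 = (-2, 3).
v_3 = A·v_2 = (6, -5).
v_4 = A·v_3 = (-10, 11).

v_4 = (-10, 11)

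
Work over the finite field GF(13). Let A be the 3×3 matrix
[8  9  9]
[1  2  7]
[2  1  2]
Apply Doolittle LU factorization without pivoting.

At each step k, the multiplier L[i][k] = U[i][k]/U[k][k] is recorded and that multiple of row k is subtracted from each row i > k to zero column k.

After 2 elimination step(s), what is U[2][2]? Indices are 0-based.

U[2][2] = 10

[col 0] pivot 8
  R1 -= 5*R0 → (0, 9, 1)  (L[1][0] := 5)
  R2 -= 10*R0 → (0, 2, 3)  (L[2][0] := 10)
[col 1] pivot 9
  R2 -= 6*R1 → (0, 0, 10)  (L[2][1] := 6)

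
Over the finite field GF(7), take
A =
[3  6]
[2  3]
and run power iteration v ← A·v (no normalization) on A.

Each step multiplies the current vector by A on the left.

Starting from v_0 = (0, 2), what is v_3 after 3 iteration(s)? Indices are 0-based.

v_3 = (6, 4)

v_0 = (0, 2).
v_1 = A·v_0 = (5, 6).
v_2 = A·v_1 = (2, 0).
v_3 = A·v_2 = (6, 4).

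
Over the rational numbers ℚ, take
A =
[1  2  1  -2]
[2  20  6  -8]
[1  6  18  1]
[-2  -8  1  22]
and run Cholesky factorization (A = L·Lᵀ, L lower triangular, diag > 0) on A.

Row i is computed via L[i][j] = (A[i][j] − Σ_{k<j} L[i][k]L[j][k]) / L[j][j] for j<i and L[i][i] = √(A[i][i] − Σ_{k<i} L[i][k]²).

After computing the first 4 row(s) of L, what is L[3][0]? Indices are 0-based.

L[3][0] = -2

Step 1: L[0][0] = √(1) = 1.
  L[1][0] = (2) / L[0][0] = 2.
Step 2: L[1][1] = √(16) = 4.
  L[2][0] = (1) / L[0][0] = 1.
  L[2][1] = (4) / L[1][1] = 1.
Step 3: L[2][2] = √(16) = 4.
  L[3][0] = (-2) / L[0][0] = -2.
  L[3][1] = (-4) / L[1][1] = -1.
  L[3][2] = (4) / L[2][2] = 1.
Step 4: L[3][3] = √(16) = 4.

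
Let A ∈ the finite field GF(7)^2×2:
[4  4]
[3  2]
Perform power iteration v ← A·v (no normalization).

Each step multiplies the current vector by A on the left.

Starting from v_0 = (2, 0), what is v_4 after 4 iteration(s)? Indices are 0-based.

v_0 = (2, 0).
v_1 = A·v_0 = (1, 6).
v_2 = A·v_1 = (0, 1).
v_3 = A·v_2 = (4, 2).
v_4 = A·v_3 = (3, 2).

v_4 = (3, 2)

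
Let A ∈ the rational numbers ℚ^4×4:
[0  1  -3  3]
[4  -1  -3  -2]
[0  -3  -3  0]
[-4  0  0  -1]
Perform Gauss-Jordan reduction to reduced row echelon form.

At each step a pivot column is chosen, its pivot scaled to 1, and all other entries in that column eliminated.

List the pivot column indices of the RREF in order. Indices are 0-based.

step 1: exchange rows 0,1
step 1: normalize row 0 (÷4) = (1, -1/4, -3/4, -1/2)
  row 3: subtract -4×row0 = (0, -1, -3, -3)
step 2: normalize row 1 (÷1) = (0, 1, -3, 3)
  row 0: subtract -1/4×row1 = (1, 0, -3/2, 1/4)
  row 2: subtract -3×row1 = (0, 0, -12, 9)
  row 3: subtract -1×row1 = (0, 0, -6, 0)
step 3: normalize row 2 (÷-12) = (0, 0, 1, -3/4)
  row 0: subtract -3/2×row2 = (1, 0, 0, -7/8)
  row 1: subtract -3×row2 = (0, 1, 0, 3/4)
  row 3: subtract -6×row2 = (0, 0, 0, -9/2)
step 4: normalize row 3 (÷-9/2) = (0, 0, 0, 1)
  row 0: subtract -7/8×row3 = (1, 0, 0, 0)
  row 1: subtract 3/4×row3 = (0, 1, 0, 0)
  row 2: subtract -3/4×row3 = (0, 0, 1, 0)

pivot columns: 0, 1, 2, 3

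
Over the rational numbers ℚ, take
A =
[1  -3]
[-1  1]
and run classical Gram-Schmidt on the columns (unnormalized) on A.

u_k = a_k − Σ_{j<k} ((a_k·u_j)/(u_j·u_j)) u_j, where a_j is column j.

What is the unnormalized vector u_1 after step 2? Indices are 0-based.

Step 1: u_0 = a_0 = (1, -1).
Step 2: u_1 = a_1 − (-2)·u_0 = (-1, -1).

u_1 = (-1, -1)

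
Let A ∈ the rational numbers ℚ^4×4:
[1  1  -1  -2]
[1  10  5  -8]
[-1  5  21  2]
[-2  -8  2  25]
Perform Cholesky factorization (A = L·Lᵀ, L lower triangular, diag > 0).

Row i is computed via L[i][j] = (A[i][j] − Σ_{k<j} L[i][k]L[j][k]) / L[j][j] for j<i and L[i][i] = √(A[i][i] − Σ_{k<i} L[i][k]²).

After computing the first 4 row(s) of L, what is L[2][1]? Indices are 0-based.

L[2][1] = 2

Step 1: L[0][0] = √(1) = 1.
  L[1][0] = (1) / L[0][0] = 1.
Step 2: L[1][1] = √(9) = 3.
  L[2][0] = (-1) / L[0][0] = -1.
  L[2][1] = (6) / L[1][1] = 2.
Step 3: L[2][2] = √(16) = 4.
  L[3][0] = (-2) / L[0][0] = -2.
  L[3][1] = (-6) / L[1][1] = -2.
  L[3][2] = (4) / L[2][2] = 1.
Step 4: L[3][3] = √(16) = 4.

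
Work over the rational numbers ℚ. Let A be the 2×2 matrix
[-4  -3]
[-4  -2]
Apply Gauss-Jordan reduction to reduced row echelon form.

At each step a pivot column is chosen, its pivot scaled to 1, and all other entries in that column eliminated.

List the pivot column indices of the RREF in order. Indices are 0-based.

pivot columns: 0, 1

step 1: normalize row 0 (÷-4) = (1, 3/4)
  row 1: subtract -4×row0 = (0, 1)
step 2: normalize row 1 (÷1) = (0, 1)
  row 0: subtract 3/4×row1 = (1, 0)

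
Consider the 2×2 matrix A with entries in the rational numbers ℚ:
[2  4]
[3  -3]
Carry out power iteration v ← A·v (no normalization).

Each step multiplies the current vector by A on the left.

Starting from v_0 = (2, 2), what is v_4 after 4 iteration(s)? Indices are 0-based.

v_4 = (240, 684)

v_0 = (2, 2).
v_1 = A·v_0 = (12, 0).
v_2 = A·v_1 = (24, 36).
v_3 = A·v_2 = (192, -36).
v_4 = A·v_3 = (240, 684).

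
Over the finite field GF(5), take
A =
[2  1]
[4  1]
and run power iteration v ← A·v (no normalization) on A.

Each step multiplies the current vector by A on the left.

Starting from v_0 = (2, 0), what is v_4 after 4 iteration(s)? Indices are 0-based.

v_4 = (0, 2)

v_0 = (2, 0).
v_1 = A·v_0 = (4, 3).
v_2 = A·v_1 = (1, 4).
v_3 = A·v_2 = (1, 3).
v_4 = A·v_3 = (0, 2).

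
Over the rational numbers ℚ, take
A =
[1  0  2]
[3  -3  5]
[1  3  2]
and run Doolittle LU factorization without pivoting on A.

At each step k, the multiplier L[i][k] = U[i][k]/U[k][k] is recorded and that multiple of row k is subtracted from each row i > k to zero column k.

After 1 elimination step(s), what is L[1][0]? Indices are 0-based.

k=0: U[0][0]=1
  eliminate (1,0): mult=3, new row 1: (0, -3, -1); set L[1][0]=3
  eliminate (2,0): mult=1, new row 2: (0, 3, 0); set L[2][0]=1

L[1][0] = 3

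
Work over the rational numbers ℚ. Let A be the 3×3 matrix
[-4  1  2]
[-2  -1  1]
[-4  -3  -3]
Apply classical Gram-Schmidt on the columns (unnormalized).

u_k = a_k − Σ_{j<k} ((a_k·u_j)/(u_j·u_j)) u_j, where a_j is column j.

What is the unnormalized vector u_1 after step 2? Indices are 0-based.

u_1 = (19/9, -4/9, -17/9)

Step 1: u_0 = a_0 = (-4, -2, -4).
Step 2: u_1 = a_1 − (5/18)·u_0 = (19/9, -4/9, -17/9).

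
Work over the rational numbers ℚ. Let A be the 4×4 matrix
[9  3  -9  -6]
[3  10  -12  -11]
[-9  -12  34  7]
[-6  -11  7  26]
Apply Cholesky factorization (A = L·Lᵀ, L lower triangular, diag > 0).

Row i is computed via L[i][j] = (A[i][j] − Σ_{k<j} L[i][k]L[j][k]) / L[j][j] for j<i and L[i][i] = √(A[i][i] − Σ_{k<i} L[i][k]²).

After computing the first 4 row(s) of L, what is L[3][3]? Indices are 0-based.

L[3][3] = 3

Step 1: L[0][0] = √(9) = 3.
  L[1][0] = (3) / L[0][0] = 1.
Step 2: L[1][1] = √(9) = 3.
  L[2][0] = (-9) / L[0][0] = -3.
  L[2][1] = (-9) / L[1][1] = -3.
Step 3: L[2][2] = √(16) = 4.
  L[3][0] = (-6) / L[0][0] = -2.
  L[3][1] = (-9) / L[1][1] = -3.
  L[3][2] = (-8) / L[2][2] = -2.
Step 4: L[3][3] = √(9) = 3.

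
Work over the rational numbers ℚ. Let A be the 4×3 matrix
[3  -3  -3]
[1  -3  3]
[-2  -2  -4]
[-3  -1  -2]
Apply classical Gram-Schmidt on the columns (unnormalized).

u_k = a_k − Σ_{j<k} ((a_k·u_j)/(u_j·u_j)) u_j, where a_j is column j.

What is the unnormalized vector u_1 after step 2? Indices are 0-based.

Step 1: u_0 = a_0 = (3, 1, -2, -3).
Step 2: u_1 = a_1 − (-5/23)·u_0 = (-54/23, -64/23, -56/23, -38/23).

u_1 = (-54/23, -64/23, -56/23, -38/23)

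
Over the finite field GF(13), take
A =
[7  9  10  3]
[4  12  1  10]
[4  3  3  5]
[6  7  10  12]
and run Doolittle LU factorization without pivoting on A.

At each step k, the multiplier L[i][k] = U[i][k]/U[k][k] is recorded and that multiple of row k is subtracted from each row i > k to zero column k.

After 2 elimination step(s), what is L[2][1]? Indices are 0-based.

Step 1: pivot at (0,0) is 7.
  row1 ← row1 − (8)·row0  ⇒  L[1][0]=8, U row1=(0, 5, 12, 12)
  row2 ← row2 − (8)·row0  ⇒  L[2][0]=8, U row2=(0, 9, 1, 7)
  row3 ← row3 − (12)·row0  ⇒  L[3][0]=12, U row3=(0, 3, 7, 2)
Step 2: pivot at (1,1) is 5.
  row2 ← row2 − (7)·row1  ⇒  L[2][1]=7, U row2=(0, 0, 8, 1)
  row3 ← row3 − (11)·row1  ⇒  L[3][1]=11, U row3=(0, 0, 5, 0)

L[2][1] = 7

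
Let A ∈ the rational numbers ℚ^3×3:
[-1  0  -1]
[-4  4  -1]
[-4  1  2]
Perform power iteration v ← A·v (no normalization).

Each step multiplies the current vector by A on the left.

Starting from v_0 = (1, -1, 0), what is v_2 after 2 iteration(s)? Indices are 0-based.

v_0 = (1, -1, 0).
v_1 = A·v_0 = (-1, -8, -5).
v_2 = A·v_1 = (6, -23, -14).

v_2 = (6, -23, -14)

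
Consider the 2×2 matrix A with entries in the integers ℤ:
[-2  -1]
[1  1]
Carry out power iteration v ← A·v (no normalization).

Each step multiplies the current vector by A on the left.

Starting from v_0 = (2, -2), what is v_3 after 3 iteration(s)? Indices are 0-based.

v_0 = (2, -2).
v_1 = A·v_0 = (-2, 0).
v_2 = A·v_1 = (4, -2).
v_3 = A·v_2 = (-6, 2).

v_3 = (-6, 2)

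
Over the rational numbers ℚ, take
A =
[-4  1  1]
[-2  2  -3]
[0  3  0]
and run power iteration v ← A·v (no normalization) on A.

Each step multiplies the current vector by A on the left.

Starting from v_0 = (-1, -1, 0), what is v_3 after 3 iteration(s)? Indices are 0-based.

v_3 = (63, 36, 9)

v_0 = (-1, -1, 0).
v_1 = A·v_0 = (3, 0, -3).
v_2 = A·v_1 = (-15, 3, 0).
v_3 = A·v_2 = (63, 36, 9).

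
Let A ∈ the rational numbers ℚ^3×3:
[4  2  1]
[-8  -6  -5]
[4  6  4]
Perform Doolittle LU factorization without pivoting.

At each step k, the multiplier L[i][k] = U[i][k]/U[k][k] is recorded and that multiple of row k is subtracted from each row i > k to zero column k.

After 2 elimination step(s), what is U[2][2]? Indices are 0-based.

[col 0] pivot 4
  R1 -= -2*R0 → (0, -2, -3)  (L[1][0] := -2)
  R2 -= 1*R0 → (0, 4, 3)  (L[2][0] := 1)
[col 1] pivot -2
  R2 -= -2*R1 → (0, 0, -3)  (L[2][1] := -2)

U[2][2] = -3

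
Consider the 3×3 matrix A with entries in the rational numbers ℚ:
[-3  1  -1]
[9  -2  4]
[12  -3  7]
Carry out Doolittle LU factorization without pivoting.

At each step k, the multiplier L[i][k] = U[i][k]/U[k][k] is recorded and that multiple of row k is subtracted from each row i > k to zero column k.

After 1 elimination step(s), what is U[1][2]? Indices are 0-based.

U[1][2] = 1

k=0: U[0][0]=-3
  eliminate (1,0): mult=-3, new row 1: (0, 1, 1); set L[1][0]=-3
  eliminate (2,0): mult=-4, new row 2: (0, 1, 3); set L[2][0]=-4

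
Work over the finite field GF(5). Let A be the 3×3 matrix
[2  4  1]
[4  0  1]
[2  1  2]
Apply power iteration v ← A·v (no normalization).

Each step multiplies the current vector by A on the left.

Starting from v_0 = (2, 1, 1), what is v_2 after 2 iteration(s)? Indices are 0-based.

v_0 = (2, 1, 1).
v_1 = A·v_0 = (4, 4, 2).
v_2 = A·v_1 = (1, 3, 1).

v_2 = (1, 3, 1)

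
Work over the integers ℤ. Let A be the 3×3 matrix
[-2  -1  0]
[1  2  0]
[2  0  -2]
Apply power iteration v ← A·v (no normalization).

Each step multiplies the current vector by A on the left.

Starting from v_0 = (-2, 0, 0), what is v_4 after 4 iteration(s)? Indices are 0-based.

v_0 = (-2, 0, 0).
v_1 = A·v_0 = (4, -2, -4).
v_2 = A·v_1 = (-6, 0, 16).
v_3 = A·v_2 = (12, -6, -44).
v_4 = A·v_3 = (-18, 0, 112).

v_4 = (-18, 0, 112)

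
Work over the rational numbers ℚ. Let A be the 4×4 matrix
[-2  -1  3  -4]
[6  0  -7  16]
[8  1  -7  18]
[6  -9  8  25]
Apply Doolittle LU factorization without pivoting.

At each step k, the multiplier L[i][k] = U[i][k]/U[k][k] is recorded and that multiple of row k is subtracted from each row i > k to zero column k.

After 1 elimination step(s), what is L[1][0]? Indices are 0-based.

L[1][0] = -3

Step 1: pivot at (0,0) is -2.
  row1 ← row1 − (-3)·row0  ⇒  L[1][0]=-3, U row1=(0, -3, 2, 4)
  row2 ← row2 − (-4)·row0  ⇒  L[2][0]=-4, U row2=(0, -3, 5, 2)
  row3 ← row3 − (-3)·row0  ⇒  L[3][0]=-3, U row3=(0, -12, 17, 13)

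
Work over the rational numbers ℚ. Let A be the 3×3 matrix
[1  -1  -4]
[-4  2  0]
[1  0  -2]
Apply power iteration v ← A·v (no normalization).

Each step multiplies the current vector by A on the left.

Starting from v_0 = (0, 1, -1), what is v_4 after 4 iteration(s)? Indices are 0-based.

v_4 = (13, 4, 15)

v_0 = (0, 1, -1).
v_1 = A·v_0 = (3, 2, 2).
v_2 = A·v_1 = (-7, -8, -1).
v_3 = A·v_2 = (5, 12, -5).
v_4 = A·v_3 = (13, 4, 15).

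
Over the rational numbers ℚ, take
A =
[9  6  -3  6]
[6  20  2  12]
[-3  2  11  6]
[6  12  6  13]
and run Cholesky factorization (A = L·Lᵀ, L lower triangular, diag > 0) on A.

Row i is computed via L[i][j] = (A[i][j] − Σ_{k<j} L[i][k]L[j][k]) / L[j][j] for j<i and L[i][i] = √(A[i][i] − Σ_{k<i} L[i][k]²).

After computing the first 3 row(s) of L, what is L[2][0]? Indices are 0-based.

L[2][0] = -1

Step 1: L[0][0] = √(9) = 3.
  L[1][0] = (6) / L[0][0] = 2.
Step 2: L[1][1] = √(16) = 4.
  L[2][0] = (-3) / L[0][0] = -1.
  L[2][1] = (4) / L[1][1] = 1.
Step 3: L[2][2] = √(9) = 3.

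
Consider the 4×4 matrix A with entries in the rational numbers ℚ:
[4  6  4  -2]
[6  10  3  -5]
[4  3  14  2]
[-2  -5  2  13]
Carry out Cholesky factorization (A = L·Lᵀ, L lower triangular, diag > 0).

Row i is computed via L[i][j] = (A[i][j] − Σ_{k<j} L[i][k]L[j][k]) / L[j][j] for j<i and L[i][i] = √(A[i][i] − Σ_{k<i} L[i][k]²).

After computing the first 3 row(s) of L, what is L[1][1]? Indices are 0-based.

L[1][1] = 1

Step 1: L[0][0] = √(4) = 2.
  L[1][0] = (6) / L[0][0] = 3.
Step 2: L[1][1] = √(1) = 1.
  L[2][0] = (4) / L[0][0] = 2.
  L[2][1] = (-3) / L[1][1] = -3.
Step 3: L[2][2] = √(1) = 1.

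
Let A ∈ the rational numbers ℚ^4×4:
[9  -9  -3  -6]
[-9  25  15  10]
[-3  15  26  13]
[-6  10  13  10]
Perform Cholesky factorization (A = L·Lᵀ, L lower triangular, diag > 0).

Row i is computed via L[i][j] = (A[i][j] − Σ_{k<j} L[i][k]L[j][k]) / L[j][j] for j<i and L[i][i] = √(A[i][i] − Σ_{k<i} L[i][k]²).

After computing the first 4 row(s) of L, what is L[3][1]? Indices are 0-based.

L[3][1] = 1

Step 1: L[0][0] = √(9) = 3.
  L[1][0] = (-9) / L[0][0] = -3.
Step 2: L[1][1] = √(16) = 4.
  L[2][0] = (-3) / L[0][0] = -1.
  L[2][1] = (12) / L[1][1] = 3.
Step 3: L[2][2] = √(16) = 4.
  L[3][0] = (-6) / L[0][0] = -2.
  L[3][1] = (4) / L[1][1] = 1.
  L[3][2] = (8) / L[2][2] = 2.
Step 4: L[3][3] = √(1) = 1.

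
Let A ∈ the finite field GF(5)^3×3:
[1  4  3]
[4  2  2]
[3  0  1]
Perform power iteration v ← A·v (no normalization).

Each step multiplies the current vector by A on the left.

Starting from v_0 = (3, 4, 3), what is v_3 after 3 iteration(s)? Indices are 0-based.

v_0 = (3, 4, 3).
v_1 = A·v_0 = (3, 1, 2).
v_2 = A·v_1 = (3, 3, 1).
v_3 = A·v_2 = (3, 0, 0).

v_3 = (3, 0, 0)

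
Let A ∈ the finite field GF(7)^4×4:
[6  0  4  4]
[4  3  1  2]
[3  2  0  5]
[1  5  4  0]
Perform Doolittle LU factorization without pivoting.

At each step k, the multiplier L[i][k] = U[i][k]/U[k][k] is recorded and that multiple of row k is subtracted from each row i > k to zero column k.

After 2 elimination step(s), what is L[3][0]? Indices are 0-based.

[col 0] pivot 6
  R1 -= 3*R0 → (0, 3, 3, 4)  (L[1][0] := 3)
  R2 -= 4*R0 → (0, 2, 5, 3)  (L[2][0] := 4)
  R3 -= 6*R0 → (0, 5, 1, 4)  (L[3][0] := 6)
[col 1] pivot 3
  R2 -= 3*R1 → (0, 0, 3, 5)  (L[2][1] := 3)
  R3 -= 4*R1 → (0, 0, 3, 2)  (L[3][1] := 4)

L[3][0] = 6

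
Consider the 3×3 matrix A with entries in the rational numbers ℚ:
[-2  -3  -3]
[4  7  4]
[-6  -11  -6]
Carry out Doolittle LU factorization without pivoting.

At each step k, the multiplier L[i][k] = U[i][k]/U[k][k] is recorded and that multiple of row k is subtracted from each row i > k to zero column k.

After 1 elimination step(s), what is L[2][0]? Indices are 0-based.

Step 1: pivot at (0,0) is -2.
  row1 ← row1 − (-2)·row0  ⇒  L[1][0]=-2, U row1=(0, 1, -2)
  row2 ← row2 − (3)·row0  ⇒  L[2][0]=3, U row2=(0, -2, 3)

L[2][0] = 3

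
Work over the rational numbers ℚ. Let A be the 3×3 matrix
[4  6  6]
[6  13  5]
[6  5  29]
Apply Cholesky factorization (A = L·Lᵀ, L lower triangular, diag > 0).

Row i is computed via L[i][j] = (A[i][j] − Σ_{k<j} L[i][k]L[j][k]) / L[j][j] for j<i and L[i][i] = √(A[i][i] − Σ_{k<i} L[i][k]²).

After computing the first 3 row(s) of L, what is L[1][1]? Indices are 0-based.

L[1][1] = 2

Step 1: L[0][0] = √(4) = 2.
  L[1][0] = (6) / L[0][0] = 3.
Step 2: L[1][1] = √(4) = 2.
  L[2][0] = (6) / L[0][0] = 3.
  L[2][1] = (-4) / L[1][1] = -2.
Step 3: L[2][2] = √(16) = 4.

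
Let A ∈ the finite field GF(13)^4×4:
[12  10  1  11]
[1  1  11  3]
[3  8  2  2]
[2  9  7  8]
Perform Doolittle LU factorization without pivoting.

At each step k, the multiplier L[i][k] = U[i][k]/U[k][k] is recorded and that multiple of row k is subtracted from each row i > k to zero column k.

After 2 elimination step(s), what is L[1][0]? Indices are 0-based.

k=0: U[0][0]=12
  eliminate (1,0): mult=12, new row 1: (0, 11, 12, 1); set L[1][0]=12
  eliminate (2,0): mult=10, new row 2: (0, 12, 5, 9); set L[2][0]=10
  eliminate (3,0): mult=11, new row 3: (0, 3, 9, 4); set L[3][0]=11
k=1: U[1][1]=11
  eliminate (2,1): mult=7, new row 2: (0, 0, 12, 2); set L[2][1]=7
  eliminate (3,1): mult=5, new row 3: (0, 0, 1, 12); set L[3][1]=5

L[1][0] = 12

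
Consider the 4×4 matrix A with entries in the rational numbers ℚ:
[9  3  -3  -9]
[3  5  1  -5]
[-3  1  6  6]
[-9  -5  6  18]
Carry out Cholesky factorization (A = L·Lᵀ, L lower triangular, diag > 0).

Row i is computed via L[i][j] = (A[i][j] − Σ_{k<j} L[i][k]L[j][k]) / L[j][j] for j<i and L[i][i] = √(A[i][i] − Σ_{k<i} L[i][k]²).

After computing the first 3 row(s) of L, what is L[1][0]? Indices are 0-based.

L[1][0] = 1

Step 1: L[0][0] = √(9) = 3.
  L[1][0] = (3) / L[0][0] = 1.
Step 2: L[1][1] = √(4) = 2.
  L[2][0] = (-3) / L[0][0] = -1.
  L[2][1] = (2) / L[1][1] = 1.
Step 3: L[2][2] = √(4) = 2.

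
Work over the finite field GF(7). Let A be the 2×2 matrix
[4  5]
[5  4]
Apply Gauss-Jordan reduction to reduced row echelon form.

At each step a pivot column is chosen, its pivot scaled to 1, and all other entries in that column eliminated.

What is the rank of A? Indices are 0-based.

pivot(0,0)=4: scale R0 → (1, 3)
  clear (1,0): R1 −= (5)R0 → (0, 3)
pivot(1,1)=3: scale R1 → (0, 1)
  clear (0,1): R0 −= (3)R1 → (1, 0)

rank = 2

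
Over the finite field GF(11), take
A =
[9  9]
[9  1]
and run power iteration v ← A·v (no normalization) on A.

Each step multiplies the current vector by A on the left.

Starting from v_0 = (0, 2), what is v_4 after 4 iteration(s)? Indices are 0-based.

v_4 = (8, 3)

v_0 = (0, 2).
v_1 = A·v_0 = (7, 2).
v_2 = A·v_1 = (4, 10).
v_3 = A·v_2 = (5, 2).
v_4 = A·v_3 = (8, 3).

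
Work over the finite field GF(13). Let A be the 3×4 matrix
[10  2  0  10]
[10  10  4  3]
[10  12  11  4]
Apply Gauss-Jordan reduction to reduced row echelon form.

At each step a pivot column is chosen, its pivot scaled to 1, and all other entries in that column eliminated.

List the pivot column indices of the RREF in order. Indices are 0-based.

pivot(0,0)=10: scale R0 → (1, 8, 0, 1)
  clear (1,0): R1 −= (10)R0 → (0, 8, 4, 6)
  clear (2,0): R2 −= (10)R0 → (0, 10, 11, 7)
pivot(1,1)=8: scale R1 → (0, 1, 7, 4)
  clear (0,1): R0 −= (8)R1 → (1, 0, 9, 8)
  clear (2,1): R2 −= (10)R1 → (0, 0, 6, 6)
pivot(2,2)=6: scale R2 → (0, 0, 1, 1)
  clear (0,2): R0 −= (9)R2 → (1, 0, 0, 12)
  clear (1,2): R1 −= (7)R2 → (0, 1, 0, 10)

pivot columns: 0, 1, 2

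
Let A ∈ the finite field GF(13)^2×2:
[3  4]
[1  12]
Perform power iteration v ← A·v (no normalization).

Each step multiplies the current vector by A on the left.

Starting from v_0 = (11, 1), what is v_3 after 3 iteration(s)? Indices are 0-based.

v_0 = (11, 1).
v_1 = A·v_0 = (11, 10).
v_2 = A·v_1 = (8, 1).
v_3 = A·v_2 = (2, 7).

v_3 = (2, 7)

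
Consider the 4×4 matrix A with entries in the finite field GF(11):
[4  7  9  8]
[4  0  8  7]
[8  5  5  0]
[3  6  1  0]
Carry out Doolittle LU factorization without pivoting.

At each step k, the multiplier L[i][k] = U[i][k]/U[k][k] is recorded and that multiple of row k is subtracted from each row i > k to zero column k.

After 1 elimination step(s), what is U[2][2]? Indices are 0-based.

[col 0] pivot 4
  R1 -= 1*R0 → (0, 4, 10, 10)  (L[1][0] := 1)
  R2 -= 2*R0 → (0, 2, 9, 6)  (L[2][0] := 2)
  R3 -= 9*R0 → (0, 9, 8, 5)  (L[3][0] := 9)

U[2][2] = 9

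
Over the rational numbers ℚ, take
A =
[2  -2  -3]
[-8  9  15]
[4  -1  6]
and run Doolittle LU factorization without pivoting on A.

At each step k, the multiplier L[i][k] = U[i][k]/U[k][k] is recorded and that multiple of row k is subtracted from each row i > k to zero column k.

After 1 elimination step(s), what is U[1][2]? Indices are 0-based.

k=0: U[0][0]=2
  eliminate (1,0): mult=-4, new row 1: (0, 1, 3); set L[1][0]=-4
  eliminate (2,0): mult=2, new row 2: (0, 3, 12); set L[2][0]=2

U[1][2] = 3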